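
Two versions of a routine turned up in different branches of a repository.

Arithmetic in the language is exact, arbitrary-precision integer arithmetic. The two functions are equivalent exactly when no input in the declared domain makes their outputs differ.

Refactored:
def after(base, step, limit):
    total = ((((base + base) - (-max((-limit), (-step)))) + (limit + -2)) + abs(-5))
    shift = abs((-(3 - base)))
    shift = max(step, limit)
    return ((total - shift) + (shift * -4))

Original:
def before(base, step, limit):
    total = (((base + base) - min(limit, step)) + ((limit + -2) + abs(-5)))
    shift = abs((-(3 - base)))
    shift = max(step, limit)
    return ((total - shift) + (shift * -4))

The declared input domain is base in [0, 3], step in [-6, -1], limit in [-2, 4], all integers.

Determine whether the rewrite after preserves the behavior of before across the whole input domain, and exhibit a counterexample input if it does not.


The two are interchangeable: min/max/abs usage differs, and every declared input agrees.
Spot check at base=1, step=-3, limit=1 — before: total = 9; shift = 2; shift = 1; return 4. after: total = 9; shift = 2; shift = 1; return 4. Both give 4.
Across all 168 domain points the two functions coincide.
verdict: equivalent


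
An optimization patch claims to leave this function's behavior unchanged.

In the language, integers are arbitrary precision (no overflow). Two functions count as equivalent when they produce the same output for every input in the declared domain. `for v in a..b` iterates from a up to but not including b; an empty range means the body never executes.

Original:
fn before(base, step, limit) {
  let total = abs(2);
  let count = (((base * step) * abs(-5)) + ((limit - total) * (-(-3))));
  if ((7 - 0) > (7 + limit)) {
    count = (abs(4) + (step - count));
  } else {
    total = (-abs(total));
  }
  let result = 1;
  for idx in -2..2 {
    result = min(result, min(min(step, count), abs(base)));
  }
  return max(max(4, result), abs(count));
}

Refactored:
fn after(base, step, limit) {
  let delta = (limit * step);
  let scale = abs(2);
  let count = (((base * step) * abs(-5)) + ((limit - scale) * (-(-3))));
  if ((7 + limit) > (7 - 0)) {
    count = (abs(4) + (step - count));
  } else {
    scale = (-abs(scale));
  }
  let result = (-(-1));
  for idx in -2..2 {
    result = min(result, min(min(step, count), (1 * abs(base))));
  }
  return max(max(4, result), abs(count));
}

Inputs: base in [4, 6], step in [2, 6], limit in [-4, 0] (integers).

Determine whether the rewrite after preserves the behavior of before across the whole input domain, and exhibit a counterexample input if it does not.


Evaluate both at base=4, step=2, limit=-4.
before: total becomes 2; next count becomes 22; next ((7 - 0) > (7 + limit)) evaluates to true; next count becomes -16; next result becomes 1; next at idx=-2:; next result becomes -16; next at idx=-1:; next result becomes -16; next at idx=0:; next result becomes -16; next at idx=1:; next result becomes -16; next final value 16
after: delta becomes -8; next scale becomes 2; next count becomes 22; next ((7 + limit) > (7 - 0)) evaluates to false; next scale becomes -2; next result becomes 1; next at idx=-2:; next result becomes 1; next at idx=-1:; next result becomes 1; next at idx=0:; next result becomes 1; next at idx=1:; next result becomes 1; next final value 22
16 != 22, so the rewrite changes behavior.
verdict: not equivalent; witness: base=4, step=2, limit=-4


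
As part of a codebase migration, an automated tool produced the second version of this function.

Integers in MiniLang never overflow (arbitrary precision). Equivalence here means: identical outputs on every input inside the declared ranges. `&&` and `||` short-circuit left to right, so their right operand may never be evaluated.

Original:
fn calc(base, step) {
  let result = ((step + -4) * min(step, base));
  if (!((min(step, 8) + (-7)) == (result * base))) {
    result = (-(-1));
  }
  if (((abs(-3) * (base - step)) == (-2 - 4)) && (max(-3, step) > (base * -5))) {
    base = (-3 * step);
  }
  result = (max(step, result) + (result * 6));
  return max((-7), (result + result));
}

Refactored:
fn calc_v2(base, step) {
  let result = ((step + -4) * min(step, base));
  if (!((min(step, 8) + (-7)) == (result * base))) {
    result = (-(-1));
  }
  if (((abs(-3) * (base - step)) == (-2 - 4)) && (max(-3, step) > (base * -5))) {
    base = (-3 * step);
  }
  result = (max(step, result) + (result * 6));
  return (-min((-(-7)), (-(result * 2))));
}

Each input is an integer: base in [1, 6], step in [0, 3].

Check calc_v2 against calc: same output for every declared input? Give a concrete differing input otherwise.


This is a faithful refactor — min/max/abs usage differs; also arithmetic usage differs; also constant usage differs, but the computed results match everywhere.
One worked example (base=3, step=2) — calc: result = -4; (!((min(step, 8) + (-7)) == (result * base))) -> true; result = 1; (((abs(-3) * (base - step)) == (-2 - 4)) && (max(-3, step) > (base * -5))) -> false; result = 8; return 16; calc_v2: result = -4; (!((min(step, 8) + (-7)) == (result * base))) -> true; result = 1; (((abs(-3) * (base - step)) == (-2 - 4)) && (max(-3, step) > (base * -5))) -> false; result = 8; return 16; agreement on 16.
Checked all 24 inputs in the declared domain: the outputs agree on every one.
verdict: equivalent


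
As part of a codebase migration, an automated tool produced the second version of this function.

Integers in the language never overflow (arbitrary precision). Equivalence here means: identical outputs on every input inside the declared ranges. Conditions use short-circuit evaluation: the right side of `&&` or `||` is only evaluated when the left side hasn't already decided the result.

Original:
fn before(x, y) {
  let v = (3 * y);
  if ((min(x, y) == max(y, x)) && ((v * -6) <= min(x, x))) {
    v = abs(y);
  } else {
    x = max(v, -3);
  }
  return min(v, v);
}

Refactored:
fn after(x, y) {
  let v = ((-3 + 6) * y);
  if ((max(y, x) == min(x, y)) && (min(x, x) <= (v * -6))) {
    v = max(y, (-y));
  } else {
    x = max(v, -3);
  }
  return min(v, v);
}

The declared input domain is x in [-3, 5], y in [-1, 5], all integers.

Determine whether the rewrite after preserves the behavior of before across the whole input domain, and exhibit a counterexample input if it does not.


Not equivalent: x=-1, y=-1 separates them (-3 vs 1).
before: v=-3, then ((min(x, y) == max(y, x)) && ((v * -6) <= min(x, x))) is false, then x=-3, then returns -3
after: v=-3, then ((max(y, x) == min(x, y)) && (min(x, x) <= (v * -6))) is true, then v=1, then returns 1
verdict: not equivalent; witness: x=-1, y=-1


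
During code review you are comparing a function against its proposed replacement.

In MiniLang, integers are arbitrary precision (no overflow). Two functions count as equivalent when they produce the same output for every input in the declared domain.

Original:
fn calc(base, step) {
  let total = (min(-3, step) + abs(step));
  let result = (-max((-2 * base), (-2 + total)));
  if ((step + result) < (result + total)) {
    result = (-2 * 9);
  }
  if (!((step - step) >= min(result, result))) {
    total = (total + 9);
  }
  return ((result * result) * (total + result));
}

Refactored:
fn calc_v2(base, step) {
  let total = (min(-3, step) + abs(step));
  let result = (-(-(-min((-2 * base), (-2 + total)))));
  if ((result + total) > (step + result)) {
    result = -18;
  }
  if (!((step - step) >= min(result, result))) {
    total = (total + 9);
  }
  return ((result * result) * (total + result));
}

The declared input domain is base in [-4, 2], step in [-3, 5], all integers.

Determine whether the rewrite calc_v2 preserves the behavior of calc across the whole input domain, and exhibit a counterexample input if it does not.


Input base=-4, step=-1: -640 from calc versus 176 from calc_v2.
verdict: not equivalent; witness: base=-4, step=-1


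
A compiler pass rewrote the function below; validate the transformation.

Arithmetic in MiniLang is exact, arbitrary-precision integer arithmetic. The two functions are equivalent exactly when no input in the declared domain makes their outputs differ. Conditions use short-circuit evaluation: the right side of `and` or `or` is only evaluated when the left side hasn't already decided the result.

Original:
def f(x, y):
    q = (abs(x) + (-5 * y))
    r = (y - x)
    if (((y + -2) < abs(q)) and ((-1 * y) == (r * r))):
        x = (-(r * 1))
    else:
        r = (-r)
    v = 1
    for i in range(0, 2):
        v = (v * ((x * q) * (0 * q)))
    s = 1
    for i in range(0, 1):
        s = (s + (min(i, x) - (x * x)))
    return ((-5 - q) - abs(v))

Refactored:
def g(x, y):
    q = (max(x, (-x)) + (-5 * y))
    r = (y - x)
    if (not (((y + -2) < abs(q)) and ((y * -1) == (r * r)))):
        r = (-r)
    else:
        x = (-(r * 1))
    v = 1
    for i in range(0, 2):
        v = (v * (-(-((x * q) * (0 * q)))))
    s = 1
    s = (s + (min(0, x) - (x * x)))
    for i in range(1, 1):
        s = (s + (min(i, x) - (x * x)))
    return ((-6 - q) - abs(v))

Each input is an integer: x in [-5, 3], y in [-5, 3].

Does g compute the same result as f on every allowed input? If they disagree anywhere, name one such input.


There is a counterexample at x=-5, y=-5: -35 on one side, -36 on the other.
f: q becomes 30; next r becomes 0; next (((y + -2) < abs(q)) and ((-1 * y) == (r * r))) evaluates to false; next r becomes 0; next v becomes 1; next at i=0:; next v becomes 0; next at i=1:; next v becomes 0; next s becomes 1; next at i=0:; next s becomes -29; next final value -35
g: q becomes 30; next r becomes 0; next (not (((y + -2) < abs(q)) and ((y * -1) == (r * r)))) evaluates to true; next r becomes 0; next v becomes 1; next at i=0:; next v becomes 0; next at i=1:; next v becomes 0; next s becomes 1; next s becomes -29; next i never enters its loop body; next final value -36
verdict: not equivalent; witness: x=-5, y=-5


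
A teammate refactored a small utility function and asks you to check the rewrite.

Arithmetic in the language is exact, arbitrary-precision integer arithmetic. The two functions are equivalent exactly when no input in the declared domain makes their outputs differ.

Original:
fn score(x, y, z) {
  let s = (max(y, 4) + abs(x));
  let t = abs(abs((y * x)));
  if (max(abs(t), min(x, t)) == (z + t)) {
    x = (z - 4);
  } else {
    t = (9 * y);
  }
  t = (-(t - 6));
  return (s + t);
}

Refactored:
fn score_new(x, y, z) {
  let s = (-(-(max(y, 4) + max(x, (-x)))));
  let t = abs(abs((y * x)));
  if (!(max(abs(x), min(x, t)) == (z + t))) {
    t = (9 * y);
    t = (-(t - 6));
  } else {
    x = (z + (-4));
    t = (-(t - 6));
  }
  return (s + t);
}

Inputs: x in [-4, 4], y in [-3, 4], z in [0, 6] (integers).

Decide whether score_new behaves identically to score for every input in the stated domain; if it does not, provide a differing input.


Try x=-4, y=-3, z=0.
score: s becomes 8; next t becomes 12; next (max(abs(t), min(x, t)) == (z + t)) evaluates to true; next x becomes -4; next t becomes -6; next final value 2
score_new: s becomes 8; next t becomes 12; next (!(max(abs(x), min(x, t)) == (z + t))) evaluates to true; next t becomes -27; next t becomes 33; next final value 41
2 against 41: the behavior changed.
verdict: not equivalent; witness: x=-4, y=-3, z=0


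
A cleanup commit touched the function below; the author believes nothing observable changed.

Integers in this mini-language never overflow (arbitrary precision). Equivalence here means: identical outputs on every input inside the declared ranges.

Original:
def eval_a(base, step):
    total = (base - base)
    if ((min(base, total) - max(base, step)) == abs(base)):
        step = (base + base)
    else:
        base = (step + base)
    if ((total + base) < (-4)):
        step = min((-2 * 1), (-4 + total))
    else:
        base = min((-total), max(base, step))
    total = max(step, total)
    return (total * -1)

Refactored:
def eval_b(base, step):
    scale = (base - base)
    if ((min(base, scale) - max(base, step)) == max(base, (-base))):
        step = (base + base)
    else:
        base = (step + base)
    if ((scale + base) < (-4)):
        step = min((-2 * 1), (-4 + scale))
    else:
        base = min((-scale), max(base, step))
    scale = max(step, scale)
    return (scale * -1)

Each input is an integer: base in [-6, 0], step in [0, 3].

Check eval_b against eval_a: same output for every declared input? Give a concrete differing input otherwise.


Behavior is preserved: although local variable names differ, and min/max/abs usage differs, the outputs never diverge.
Tracing base=-4, step=2: eval_a: total := 0 | ((min(base, total) - max(base, step)) == abs(base)): false | base := -2 | ((total + base) < (-4)): false | base := 0 | total := 2 | result -2 | eval_b: scale := 0 | ((min(base, scale) - max(base, step)) == max(base, (-base))): false | base := -2 | ((scale + base) < (-4)): false | base := 0 | scale := 2 | result -2 — matching result -2.
An exhaustive pass over the 28 declared inputs shows identical outputs.
verdict: equivalent


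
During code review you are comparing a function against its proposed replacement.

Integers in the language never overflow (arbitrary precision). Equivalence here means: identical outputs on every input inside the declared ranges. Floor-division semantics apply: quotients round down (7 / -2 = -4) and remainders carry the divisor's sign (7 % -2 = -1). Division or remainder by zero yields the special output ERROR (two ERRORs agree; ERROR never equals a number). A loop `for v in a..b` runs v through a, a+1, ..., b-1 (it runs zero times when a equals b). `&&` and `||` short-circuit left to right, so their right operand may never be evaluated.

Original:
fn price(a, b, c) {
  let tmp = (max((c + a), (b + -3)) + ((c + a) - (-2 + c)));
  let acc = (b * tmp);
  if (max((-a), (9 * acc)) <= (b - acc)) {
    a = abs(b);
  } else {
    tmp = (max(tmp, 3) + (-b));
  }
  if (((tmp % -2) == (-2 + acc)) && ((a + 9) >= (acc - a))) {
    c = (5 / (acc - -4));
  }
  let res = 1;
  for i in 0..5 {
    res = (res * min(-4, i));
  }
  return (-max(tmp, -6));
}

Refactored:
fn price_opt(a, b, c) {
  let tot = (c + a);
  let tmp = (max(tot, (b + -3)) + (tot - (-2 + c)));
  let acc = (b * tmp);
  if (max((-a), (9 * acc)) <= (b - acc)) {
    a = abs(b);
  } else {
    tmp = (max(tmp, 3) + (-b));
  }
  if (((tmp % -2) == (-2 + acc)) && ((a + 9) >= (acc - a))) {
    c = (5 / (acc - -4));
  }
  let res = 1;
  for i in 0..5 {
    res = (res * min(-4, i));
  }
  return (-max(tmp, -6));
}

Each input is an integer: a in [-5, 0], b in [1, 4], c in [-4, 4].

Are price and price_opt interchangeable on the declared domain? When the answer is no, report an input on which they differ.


The two are interchangeable: local variable names differ; also statement counts differ; also arithmetic usage differs, and every declared input agrees.
Tracing a=-4, b=3, c=-2: price: tmp becomes -2; next acc becomes -6; next (max((-a), (9 * acc)) <= (b - acc)) evaluates to true; next a becomes 3; next (((tmp % -2) == (-2 + acc)) && ((a + 9) >= (acc - a))) evaluates to false; next res becomes 1; next at i=0:; next res becomes -4; next at i=1:; next res becomes 16; next at i=2:; next res becomes -64; next at i=3:; next res becomes 256; next at i=4:; next res becomes -1024; next final value 2 | price_opt: tot becomes -6; next tmp becomes -2; next acc becomes -6; next (max((-a), (9 * acc)) <= (b - acc)) evaluates to true; next a becomes 3; next (((tmp % -2) == (-2 + acc)) && ((a + 9) >= (acc - a))) evaluates to false; next res becomes 1; next at i=0:; next res becomes -4; next at i=1:; next res becomes 16; next at i=2:; next res becomes -64; next at i=3:; next res becomes 256; next at i=4:; next res becomes -1024; next final value 2 — matching result 2.
Every one of the 216 inputs gives matching results.
verdict: equivalent


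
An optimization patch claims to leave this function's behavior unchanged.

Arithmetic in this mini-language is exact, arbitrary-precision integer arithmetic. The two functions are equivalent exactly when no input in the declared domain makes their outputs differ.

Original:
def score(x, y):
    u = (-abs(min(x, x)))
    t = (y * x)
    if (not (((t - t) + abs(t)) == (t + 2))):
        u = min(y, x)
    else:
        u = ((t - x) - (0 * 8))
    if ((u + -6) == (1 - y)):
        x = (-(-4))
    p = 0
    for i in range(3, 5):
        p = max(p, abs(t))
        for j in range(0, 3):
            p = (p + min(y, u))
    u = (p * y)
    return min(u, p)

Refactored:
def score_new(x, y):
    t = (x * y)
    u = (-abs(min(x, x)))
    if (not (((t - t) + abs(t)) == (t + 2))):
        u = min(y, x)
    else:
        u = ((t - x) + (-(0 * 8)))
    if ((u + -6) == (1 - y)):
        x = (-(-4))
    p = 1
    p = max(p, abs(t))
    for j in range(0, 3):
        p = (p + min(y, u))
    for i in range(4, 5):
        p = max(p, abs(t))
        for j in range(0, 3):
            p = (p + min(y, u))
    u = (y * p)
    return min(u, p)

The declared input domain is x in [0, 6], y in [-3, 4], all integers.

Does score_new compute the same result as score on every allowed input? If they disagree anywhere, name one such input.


These are not equivalent — on x=0, y=1 the outputs split (0 vs 1).
score: u becomes 0; next t becomes 0; next (not (((t - t) + abs(t)) == (t + 2))) evaluates to true; next u becomes 0; next ((u + -6) == (1 - y)) evaluates to false; next p becomes 0; next at i=3:; next p becomes 0; next at j=0:; next p becomes 0; next at j=1:; next p becomes 0; next at j=2:; next p becomes 0; next at i=4:; next p becomes 0; next at j=0:; next p becomes 0; next at j=1:; next p becomes 0; next at j=2:; next p becomes 0; next u becomes 0; next final value 0
score_new: t becomes 0; next u becomes 0; next (not (((t - t) + abs(t)) == (t + 2))) evaluates to true; next u becomes 0; next ((u + -6) == (1 - y)) evaluates to false; next p becomes 1; next p becomes 1; next at j=0:; next p becomes 1; next at j=1:; next p becomes 1; next at j=2:; next p becomes 1; next at i=4:; next p becomes 1; next at j=0:; next p becomes 1; next at j=1:; next p becomes 1; next at j=2:; next p becomes 1; next u becomes 1; next final value 1
verdict: not equivalent; witness: x=0, y=1


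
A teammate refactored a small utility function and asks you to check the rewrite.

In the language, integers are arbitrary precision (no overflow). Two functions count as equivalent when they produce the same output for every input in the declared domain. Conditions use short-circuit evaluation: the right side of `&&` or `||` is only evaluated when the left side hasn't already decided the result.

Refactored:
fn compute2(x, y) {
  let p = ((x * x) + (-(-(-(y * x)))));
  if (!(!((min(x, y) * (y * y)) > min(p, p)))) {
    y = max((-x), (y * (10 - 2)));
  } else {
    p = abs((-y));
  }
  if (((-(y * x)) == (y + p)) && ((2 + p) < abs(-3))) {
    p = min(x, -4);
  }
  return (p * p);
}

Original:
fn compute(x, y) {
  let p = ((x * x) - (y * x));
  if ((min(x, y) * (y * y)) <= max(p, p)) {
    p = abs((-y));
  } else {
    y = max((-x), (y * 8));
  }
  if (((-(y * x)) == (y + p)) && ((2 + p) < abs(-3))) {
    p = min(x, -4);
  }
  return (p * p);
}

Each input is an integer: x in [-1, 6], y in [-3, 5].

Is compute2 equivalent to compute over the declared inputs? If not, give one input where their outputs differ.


Equivalent. Although `max(p, p)` became `min(p, p)`, no input in the stated domain can expose it.
Across all 72 domain points the two functions coincide.
As a probe, take x=3, y=5: compute runs p := -6 | ((min(x, y) * (y * y)) <= max(p, p)): false | y := 40 | (((-(y * x)) == (y + p)) && ((2 + p) < abs(-3))): false | result 36; compute2 runs p := -6 | (!(!((min(x, y) * (y * y)) > min(p, p)))): true | y := 40 | (((-(y * x)) == (y + p)) && ((2 + p) < abs(-3))): false | result 36; both end at 36.
verdict: equivalent


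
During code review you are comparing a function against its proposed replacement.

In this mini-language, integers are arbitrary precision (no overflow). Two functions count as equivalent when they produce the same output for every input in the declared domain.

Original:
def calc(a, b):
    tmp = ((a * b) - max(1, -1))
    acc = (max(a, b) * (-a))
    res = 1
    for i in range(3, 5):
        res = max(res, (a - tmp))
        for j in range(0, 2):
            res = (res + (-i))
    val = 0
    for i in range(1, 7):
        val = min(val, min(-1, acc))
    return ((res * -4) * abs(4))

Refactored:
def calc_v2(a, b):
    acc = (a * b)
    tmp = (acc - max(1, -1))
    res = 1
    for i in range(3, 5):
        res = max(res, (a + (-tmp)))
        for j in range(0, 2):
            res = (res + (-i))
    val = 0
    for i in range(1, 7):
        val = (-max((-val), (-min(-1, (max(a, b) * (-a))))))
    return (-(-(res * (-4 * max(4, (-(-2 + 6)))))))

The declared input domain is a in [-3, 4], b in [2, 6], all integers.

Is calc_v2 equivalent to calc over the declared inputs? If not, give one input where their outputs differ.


Equivalent — the differences include min/max/abs usage differs, plus arithmetic usage differs, plus constant usage differs, yet no declared input distinguishes the two.
Tracing a=-2, b=4: calc: tmp becomes -9; next acc becomes 8; next res becomes 1; next at i=3:; next res becomes 7; next at j=0:; next res becomes 4; next at j=1:; next res becomes 1; next at i=4:; next res becomes 7; next at j=0:; next res becomes 3; next at j=1:; next res becomes -1; next val becomes 0; next at i=1:; next val becomes -1; next at i=2:; next val becomes -1; next at i=3:; next val becomes -1; next at i=4:; next val becomes -1; next at i=5:; next val becomes -1; next at i=6:; next val becomes -1; next final value 16 | calc_v2: acc becomes -8; next tmp becomes -9; next res becomes 1; next at i=3:; next res becomes 7; next at j=0:; next res becomes 4; next at j=1:; next res becomes 1; next at i=4:; next res becomes 7; next at j=0:; next res becomes 3; next at j=1:; next res becomes -1; next val becomes 0; next at i=1:; next val becomes -1; next at i=2:; next val becomes -1; next at i=3:; next val becomes -1; next at i=4:; next val becomes -1; next at i=5:; next val becomes -1; next at i=6:; next val becomes -1; next final value 16 — matching result 16.
Every one of the 40 inputs gives matching results.
verdict: equivalent


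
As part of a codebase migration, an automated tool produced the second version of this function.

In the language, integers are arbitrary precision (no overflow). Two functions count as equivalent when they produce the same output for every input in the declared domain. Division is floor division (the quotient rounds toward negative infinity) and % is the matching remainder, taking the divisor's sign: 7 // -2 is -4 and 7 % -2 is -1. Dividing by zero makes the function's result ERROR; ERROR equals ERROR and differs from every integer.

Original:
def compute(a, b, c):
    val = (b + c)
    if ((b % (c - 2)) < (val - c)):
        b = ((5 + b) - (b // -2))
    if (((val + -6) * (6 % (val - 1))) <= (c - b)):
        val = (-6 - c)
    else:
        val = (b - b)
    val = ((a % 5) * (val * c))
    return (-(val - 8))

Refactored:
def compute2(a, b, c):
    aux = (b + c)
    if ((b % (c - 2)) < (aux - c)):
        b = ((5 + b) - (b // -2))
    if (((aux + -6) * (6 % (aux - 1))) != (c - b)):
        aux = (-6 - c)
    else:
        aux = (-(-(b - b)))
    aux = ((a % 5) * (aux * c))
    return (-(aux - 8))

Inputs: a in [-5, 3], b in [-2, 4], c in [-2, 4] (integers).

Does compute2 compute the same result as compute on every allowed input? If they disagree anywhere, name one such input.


There is a counterexample at a=-4, b=-2, c=-2: 8 on one side, 0 on the other.
compute: val = -4; ((b % (c - 2)) < (val - c)) -> false; (((val + -6) * (6 % (val - 1))) <= (c - b)) -> false; val = 0; val = 0; return 8
compute2: aux = -4; ((b % (c - 2)) < (aux - c)) -> false; (((aux + -6) * (6 % (aux - 1))) != (c - b)) -> true; aux = -4; aux = 8; return 0
verdict: not equivalent; witness: a=-4, b=-2, c=-2


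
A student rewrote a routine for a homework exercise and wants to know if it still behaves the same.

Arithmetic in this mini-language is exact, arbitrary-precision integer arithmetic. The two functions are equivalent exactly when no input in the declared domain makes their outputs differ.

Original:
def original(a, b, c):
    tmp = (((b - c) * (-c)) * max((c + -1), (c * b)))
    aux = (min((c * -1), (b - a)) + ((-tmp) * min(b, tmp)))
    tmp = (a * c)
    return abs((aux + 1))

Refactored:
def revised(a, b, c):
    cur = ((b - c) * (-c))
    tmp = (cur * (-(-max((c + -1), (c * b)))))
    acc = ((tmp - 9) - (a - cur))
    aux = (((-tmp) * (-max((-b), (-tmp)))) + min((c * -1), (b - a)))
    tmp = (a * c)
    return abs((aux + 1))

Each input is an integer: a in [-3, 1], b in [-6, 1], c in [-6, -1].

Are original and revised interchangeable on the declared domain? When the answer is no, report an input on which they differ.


Equivalent — the differences include statement counts differ; also local variable names differ; also min/max/abs usage differs; also constant usage differs; also arithmetic usage differs, yet no declared input distinguishes the two.
One worked example (a=-3, b=1, c=-6) — original: tmp becomes -252; next aux becomes -63500; next tmp becomes 18; next final value 63499; revised: cur becomes 42; next tmp becomes -252; next acc becomes -216; next aux becomes -63500; next tmp becomes 18; next final value 63499; agreement on 63499.
Across all 240 domain points the two functions coincide.
verdict: equivalent


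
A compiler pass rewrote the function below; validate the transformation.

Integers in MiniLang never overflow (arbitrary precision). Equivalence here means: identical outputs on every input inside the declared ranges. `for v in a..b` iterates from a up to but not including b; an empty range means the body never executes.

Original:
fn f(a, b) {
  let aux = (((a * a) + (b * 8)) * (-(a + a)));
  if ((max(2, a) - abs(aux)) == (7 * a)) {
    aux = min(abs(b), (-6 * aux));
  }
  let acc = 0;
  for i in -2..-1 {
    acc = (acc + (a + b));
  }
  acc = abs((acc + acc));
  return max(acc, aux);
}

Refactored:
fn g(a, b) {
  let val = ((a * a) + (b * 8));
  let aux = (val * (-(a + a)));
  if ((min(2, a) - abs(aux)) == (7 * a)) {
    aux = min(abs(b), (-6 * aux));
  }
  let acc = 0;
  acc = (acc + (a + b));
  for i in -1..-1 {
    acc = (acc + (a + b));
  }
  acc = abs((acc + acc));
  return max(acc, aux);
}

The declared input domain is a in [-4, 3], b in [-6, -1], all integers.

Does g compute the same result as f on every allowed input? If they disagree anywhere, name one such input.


Although `max(2, a)` became `min(2, a)`, no input in the stated domain can expose it.
As a probe, take a=2, b=-1: f runs aux := 16 | ((max(2, a) - abs(aux)) == (7 * a)): false | acc := 0 | iter i=-2: | acc := 1 | acc := 2 | result 16; g runs val := -4 | aux := 16 | ((min(2, a) - abs(aux)) == (7 * a)): false | acc := 0 | acc := 1 | loop over i: empty range | acc := 2 | result 16; both end at 16.
Sweeping the whole domain (48 inputs) finds no disagreement.
verdict: equivalent


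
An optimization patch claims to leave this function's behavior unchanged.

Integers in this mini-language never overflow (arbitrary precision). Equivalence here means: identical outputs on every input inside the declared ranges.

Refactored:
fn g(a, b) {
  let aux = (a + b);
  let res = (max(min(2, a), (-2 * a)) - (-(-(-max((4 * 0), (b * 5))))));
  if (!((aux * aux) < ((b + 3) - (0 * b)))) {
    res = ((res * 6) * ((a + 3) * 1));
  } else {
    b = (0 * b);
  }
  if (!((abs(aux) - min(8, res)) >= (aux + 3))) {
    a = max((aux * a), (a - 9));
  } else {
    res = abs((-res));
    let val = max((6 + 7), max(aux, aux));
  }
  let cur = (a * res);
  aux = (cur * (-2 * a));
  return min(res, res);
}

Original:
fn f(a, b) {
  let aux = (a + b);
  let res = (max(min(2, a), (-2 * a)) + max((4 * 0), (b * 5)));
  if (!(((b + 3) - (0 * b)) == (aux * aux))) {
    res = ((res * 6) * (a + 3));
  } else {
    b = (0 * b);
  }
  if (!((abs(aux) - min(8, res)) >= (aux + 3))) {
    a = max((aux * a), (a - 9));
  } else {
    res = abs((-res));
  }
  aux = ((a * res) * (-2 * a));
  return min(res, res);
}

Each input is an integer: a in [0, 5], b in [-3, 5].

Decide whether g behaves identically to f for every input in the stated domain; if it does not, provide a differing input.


Input a=0, b=1: 90 from f versus 5 from g.
verdict: not equivalent; witness: a=0, b=1


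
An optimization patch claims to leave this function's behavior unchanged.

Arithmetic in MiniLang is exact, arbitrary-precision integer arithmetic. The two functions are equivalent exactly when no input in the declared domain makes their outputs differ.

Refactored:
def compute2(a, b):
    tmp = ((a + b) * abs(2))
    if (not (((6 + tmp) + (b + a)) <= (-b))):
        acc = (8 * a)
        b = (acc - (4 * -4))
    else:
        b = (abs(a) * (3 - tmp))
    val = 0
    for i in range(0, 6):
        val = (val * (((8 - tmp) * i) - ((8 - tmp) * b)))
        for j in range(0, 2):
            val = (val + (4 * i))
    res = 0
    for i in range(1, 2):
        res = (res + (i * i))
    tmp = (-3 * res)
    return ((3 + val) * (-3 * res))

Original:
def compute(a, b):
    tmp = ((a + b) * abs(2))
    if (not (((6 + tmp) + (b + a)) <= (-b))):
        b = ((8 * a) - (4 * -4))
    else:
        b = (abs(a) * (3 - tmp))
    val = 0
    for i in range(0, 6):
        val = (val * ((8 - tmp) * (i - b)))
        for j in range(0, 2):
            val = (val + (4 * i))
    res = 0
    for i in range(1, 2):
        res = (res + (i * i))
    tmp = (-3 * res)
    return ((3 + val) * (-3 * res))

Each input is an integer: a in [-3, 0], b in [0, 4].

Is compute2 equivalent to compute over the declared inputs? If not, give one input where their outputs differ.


Reading the diff, among the changes: statement counts differ, and constant usage differs, and arithmetic usage differs, and local variable names differ.
One worked example (a=-3, b=0) — compute: tmp = -6; (not (((6 + tmp) + (b + a)) <= (-b))) -> false; b = 27; val = 0; [i=0]; val = 0; [j=0]; val = 0; [j=1]; val = 0; [i=1]; val = 0; [j=0]; val = 4; [j=1]; val = 8; [i=2]; val = -2800; [j=0]; val = -2792; [j=1]; val = -2784; [i=3]; val = 935424; [j=0]; val = 935436; [j=1]; val = 935448; [i=4]; val = -301214256; [j=0]; val = -301214240; [j=1]; val = -301214224; [i=5]; val = 92773980992; [j=0]; val = 92773981012; [j=1]; val = 92773981032; res = 0; [i=1]; res = 1; tmp = -3; return -278321943105; compute2: tmp = -6; (not (((6 + tmp) + (b + a)) <= (-b))) -> false; b = 27; val = 0; [i=0]; val = 0; [j=0]; val = 0; [j=1]; val = 0; [i=1]; val = 0; [j=0]; val = 4; [j=1]; val = 8; [i=2]; val = -2800; [j=0]; val = -2792; [j=1]; val = -2784; [i=3]; val = 935424; [j=0]; val = 935436; [j=1]; val = 935448; [i=4]; val = -301214256; [j=0]; val = -301214240; [j=1]; val = -301214224; [i=5]; val = 92773980992; [j=0]; val = 92773981012; [j=1]; val = 92773981032; res = 0; [i=1]; res = 1; tmp = -3; return -278321943105; agreement on -278321943105.
Across all 20 domain points the two functions coincide.
verdict: equivalent


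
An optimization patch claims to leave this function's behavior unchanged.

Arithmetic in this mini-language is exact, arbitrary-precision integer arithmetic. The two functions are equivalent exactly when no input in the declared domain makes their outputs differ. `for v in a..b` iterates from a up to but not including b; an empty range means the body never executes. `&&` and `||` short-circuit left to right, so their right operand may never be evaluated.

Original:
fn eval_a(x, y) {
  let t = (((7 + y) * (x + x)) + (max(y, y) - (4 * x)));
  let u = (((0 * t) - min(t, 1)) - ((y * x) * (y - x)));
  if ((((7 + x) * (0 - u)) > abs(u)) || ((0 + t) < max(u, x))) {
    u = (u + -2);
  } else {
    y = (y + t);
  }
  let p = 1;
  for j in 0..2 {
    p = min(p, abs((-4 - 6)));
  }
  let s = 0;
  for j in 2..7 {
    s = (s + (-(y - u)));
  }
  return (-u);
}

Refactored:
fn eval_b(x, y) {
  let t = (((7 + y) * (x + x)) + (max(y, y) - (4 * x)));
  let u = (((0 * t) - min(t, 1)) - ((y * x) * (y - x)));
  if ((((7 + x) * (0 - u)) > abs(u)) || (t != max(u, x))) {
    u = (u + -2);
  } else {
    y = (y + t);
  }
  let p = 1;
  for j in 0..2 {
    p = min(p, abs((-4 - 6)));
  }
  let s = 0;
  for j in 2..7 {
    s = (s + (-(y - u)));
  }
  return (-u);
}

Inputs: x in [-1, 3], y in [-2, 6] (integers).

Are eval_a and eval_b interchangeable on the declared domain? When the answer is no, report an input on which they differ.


On input x=2, y=1, eval_a returns -1 while eval_b returns 1.
verdict: not equivalent; witness: x=2, y=1


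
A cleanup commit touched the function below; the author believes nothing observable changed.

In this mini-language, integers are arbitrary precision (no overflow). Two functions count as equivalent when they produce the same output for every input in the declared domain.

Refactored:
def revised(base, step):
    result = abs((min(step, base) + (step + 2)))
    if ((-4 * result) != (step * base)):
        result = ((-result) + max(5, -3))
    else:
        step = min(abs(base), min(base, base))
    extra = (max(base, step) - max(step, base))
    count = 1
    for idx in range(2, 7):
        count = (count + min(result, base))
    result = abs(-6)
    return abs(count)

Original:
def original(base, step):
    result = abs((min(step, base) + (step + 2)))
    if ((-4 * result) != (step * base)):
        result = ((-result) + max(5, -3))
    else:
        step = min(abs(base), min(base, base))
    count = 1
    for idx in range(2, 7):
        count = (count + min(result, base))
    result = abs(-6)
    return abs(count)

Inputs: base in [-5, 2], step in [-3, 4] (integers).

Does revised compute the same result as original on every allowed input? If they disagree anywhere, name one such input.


Equivalent — the differences include local variable names differ, and min/max/abs usage differs, and statement counts differ, and arithmetic usage differs, yet no declared input distinguishes the two.
Spot check at base=2, step=-1 — original: result=0, then ((-4 * result) != (step * base)) is true, then result=5, then count=1, then (idx=2), then count=3, then (idx=3), then count=5, then (idx=4), then count=7, then (idx=5), then count=9, then (idx=6), then count=11, then result=6, then returns 11. revised: result=0, then ((-4 * result) != (step * base)) is true, then result=5, then extra=0, then count=1, then (idx=2), then count=3, then (idx=3), then count=5, then (idx=4), then count=7, then (idx=5), then count=9, then (idx=6), then count=11, then result=6, then returns 11. Both give 11.
Across all 64 domain points the two functions coincide.
verdict: equivalent


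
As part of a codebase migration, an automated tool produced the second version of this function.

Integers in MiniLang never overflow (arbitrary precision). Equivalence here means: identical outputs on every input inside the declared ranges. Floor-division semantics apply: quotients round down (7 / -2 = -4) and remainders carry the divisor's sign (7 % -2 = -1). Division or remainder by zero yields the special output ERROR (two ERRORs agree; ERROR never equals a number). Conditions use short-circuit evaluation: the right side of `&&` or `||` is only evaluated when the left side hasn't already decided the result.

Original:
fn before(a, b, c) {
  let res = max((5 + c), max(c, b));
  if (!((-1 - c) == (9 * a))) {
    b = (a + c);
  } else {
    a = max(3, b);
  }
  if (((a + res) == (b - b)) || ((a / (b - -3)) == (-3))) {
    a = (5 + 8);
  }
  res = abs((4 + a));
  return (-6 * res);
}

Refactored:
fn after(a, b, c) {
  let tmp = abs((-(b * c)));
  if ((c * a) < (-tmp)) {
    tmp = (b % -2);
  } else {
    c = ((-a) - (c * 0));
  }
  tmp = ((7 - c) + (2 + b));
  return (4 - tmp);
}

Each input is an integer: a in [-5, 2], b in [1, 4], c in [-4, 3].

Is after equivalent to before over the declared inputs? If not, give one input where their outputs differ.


Run the pair on a=-5, b=1, c=-4.
before: res := 1 | (!((-1 - c) == (9 * a))): true | b := -9 | (((a + res) == (b - b)) || ((a / (b - -3)) == (-3))): false | res := 1 | result -6
after: tmp := 4 | ((c * a) < (-tmp)): false | c := 5 | tmp := 5 | result -1
-6 and -1 differ, so these are not the same function on this domain.
verdict: not equivalent; witness: a=-5, b=1, c=-4


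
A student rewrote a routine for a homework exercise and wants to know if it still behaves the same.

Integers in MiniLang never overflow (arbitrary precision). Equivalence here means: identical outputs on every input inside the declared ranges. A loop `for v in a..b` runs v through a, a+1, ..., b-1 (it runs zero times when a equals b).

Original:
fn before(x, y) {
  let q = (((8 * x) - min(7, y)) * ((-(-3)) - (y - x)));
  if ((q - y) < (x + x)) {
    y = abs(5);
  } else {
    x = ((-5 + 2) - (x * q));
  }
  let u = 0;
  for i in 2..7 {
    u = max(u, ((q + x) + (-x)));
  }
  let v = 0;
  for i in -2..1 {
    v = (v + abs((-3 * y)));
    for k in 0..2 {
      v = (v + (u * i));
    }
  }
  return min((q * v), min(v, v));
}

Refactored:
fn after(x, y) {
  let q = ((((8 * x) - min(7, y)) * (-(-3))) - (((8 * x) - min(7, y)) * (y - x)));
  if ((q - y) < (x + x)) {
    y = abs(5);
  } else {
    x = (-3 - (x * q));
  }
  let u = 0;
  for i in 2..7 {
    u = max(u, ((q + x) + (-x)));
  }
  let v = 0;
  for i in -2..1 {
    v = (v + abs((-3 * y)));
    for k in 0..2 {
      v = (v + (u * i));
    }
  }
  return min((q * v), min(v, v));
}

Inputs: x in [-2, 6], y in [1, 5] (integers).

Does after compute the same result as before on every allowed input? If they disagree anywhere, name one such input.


Reading the diff, among the changes: min/max/abs usage differs, plus constant usage differs, plus arithmetic usage differs.
Spot check at x=6, y=3 — before: q=270, then ((q - y) < (x + x)) is false, then x=-1623, then u=0, then (i=2), then u=270, then (i=3), then u=270, then (i=4), then u=270, then (i=5), then u=270, then (i=6), then u=270, then v=0, then (i=-2), then v=9, then (k=0), then v=-531, then (k=1), then v=-1071, then (i=-1), then v=-1062, then (k=0), then v=-1332, then (k=1), then v=-1602, then (i=0), then v=-1593, then (k=0), then v=-1593, then (k=1), then v=-1593, then returns -430110. after: q=270, then ((q - y) < (x + x)) is false, then x=-1623, then u=0, then (i=2), then u=270, then (i=3), then u=270, then (i=4), then u=270, then (i=5), then u=270, then (i=6), then u=270, then v=0, then (i=-2), then v=9, then (k=0), then v=-531, then (k=1), then v=-1071, then (i=-1), then v=-1062, then (k=0), then v=-1332, then (k=1), then v=-1602, then (i=0), then v=-1593, then (k=0), then v=-1593, then (k=1), then v=-1593, then returns -430110. Both give -430110.
An exhaustive pass over the 45 declared inputs shows identical outputs.
verdict: equivalent


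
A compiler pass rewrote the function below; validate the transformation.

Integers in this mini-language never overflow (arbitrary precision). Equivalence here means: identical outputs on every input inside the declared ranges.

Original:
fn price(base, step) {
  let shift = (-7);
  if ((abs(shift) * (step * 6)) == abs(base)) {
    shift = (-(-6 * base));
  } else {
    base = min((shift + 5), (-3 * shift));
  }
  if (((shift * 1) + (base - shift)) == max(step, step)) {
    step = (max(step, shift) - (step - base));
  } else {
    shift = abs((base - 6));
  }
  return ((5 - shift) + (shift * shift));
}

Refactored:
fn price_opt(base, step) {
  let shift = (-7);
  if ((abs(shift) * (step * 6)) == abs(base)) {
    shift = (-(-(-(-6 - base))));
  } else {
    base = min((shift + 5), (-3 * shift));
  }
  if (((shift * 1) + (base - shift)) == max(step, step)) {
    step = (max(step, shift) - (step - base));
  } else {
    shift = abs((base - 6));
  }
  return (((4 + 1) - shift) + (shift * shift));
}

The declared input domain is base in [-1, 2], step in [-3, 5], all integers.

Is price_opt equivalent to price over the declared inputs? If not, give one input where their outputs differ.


These are not equivalent — on base=0, step=0 the outputs split (5 vs 35).
price: shift = -7; ((abs(shift) * (step * 6)) == abs(base)) -> true; shift = 0; (((shift * 1) + (base - shift)) == max(step, step)) -> true; step = 0; return 5
price_opt: shift = -7; ((abs(shift) * (step * 6)) == abs(base)) -> true; shift = 6; (((shift * 1) + (base - shift)) == max(step, step)) -> true; step = 6; return 35
verdict: not equivalent; witness: base=0, step=0
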